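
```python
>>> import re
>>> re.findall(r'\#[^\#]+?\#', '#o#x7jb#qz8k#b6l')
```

Walking the string: at [0:3] → '#o#'; at [7:13] → '#qz8k#'.
With no groups in the pattern, `findall` gives back each whole match — 2 here.

['#o#', '#qz8k#']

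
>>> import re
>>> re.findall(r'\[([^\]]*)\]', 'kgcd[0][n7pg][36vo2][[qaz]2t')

['0', 'n7pg', '36vo2', '[qaz']

Matches: at [4:7] match '[0]', group 1 = '0'; at [7:13] match '[n7pg]', group 1 = 'n7pg'; at [13:20] match '[36vo2]', group 1 = '36vo2'; at [20:26] match '[[qaz]', group 1 = '[qaz'.
`findall` collects group 1 from each match (4 total).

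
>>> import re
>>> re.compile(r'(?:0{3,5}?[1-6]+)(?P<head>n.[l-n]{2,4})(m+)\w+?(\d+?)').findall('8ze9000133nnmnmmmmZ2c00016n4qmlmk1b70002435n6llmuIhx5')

[('nnmnmm', 'mm', '2'), ('n6ll', 'm', '5')]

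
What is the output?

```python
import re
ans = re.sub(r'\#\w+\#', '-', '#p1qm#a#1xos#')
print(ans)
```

-a-

Each match is replaced by '-'.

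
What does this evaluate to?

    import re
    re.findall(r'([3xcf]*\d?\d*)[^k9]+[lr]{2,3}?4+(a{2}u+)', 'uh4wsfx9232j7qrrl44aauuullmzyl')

This matches zero or more of one of [3xcf], then optionally a digit, then zero or more of a digit (captured); then one or more of any character except [k9], then 2 to 3 of one of [lr] (lazy), then one or more of a literal '4'; then exactly 2 of the literal 'a', then one or more of a literal 'u' (captured).
With 2 capturing groups, `findall` returns a 2-tuple per match.

[('fx9232', 'aauuu')]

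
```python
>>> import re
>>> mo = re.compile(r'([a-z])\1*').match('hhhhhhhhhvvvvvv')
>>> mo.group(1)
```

'h'

The backreference `\1` re-matches whatever the first group consumed, character for character.
With `match`, the pattern is implicitly anchored at the beginning.
The match spans [0:9] → 'hhhhhhhhh'.
Captured: group 1 = 'h'.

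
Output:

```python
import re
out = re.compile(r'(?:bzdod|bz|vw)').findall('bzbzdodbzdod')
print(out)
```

['bz', 'bzdod', 'bzdod']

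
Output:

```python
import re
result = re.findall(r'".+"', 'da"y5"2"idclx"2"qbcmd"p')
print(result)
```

['"y5"2"idclx"2"qbcmd"']

Matches: at [2:22] → '"y5"2"idclx"2"qbcmd"'.
`findall` yields the raw match text (1 of them) because the pattern has no groups.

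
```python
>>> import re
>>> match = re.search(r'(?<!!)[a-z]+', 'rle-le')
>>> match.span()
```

(0, 3)

`(?!…)`/`(?<!…)` only lets a position through if the neighbouring text does NOT match; no characters are consumed.
Unlike `match`, `search` isn't anchored — it looks for the pattern anywhere in the string.
The match spans [0:3] → 'rle'.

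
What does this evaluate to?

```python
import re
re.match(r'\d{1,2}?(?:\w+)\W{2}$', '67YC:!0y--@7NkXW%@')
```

None

`re.match` only tries the pattern at the start of the string.
Here the pattern fails at index 0, so the call returns None.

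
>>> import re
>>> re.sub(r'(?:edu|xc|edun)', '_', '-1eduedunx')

'-1__nx'

The regex engine tests alternatives in the order written; an earlier branch that matches wins even if a later one would match more.
`sub` substitutes '_' at each match site.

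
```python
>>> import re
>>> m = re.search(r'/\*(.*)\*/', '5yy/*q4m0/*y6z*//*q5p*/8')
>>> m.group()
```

`re.search` scans for the first position where the pattern succeeds.
The match spans [3:23] → '/*q4m0/*y6z*//*q5p*/'.
Captured: group 1 = 'q4m0/*y6z*//*q5p'.

'/*q4m0/*y6z*//*q5p*/'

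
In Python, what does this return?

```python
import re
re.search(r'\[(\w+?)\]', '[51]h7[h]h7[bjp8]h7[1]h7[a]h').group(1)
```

`re.search` tries every starting position until one works.
The match spans [0:4] → '[51]'.
Captured: group 1 = '51'.

'51'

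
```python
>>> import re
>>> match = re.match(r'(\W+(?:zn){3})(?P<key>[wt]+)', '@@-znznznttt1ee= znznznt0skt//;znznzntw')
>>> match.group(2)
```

'ttt'

This matches one or more of a non-word character, then the literal 'zn' repeated 3 times (captured); then one or more of one of [wt] (captured as 'key').
`re.match` only tries the pattern at the start of the string.
The match spans [0:12] → '@@-znznznttt'.
Captured: group 1 = '@@-znznzn', group 2 = 'ttt'.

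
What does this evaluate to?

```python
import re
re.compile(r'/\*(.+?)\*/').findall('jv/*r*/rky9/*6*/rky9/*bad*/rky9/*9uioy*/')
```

['r', '6', 'bad', '9uioy']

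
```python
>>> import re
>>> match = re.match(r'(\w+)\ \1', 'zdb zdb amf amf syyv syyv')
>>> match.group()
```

'zdb zdb'

`\1` has to match the exact text group 1 already captured.
`re.match` won't scan ahead — the pattern has to work from the very first character.
The match spans [0:7] → 'zdb zdb'.
Captured: group 1 = 'zdb'.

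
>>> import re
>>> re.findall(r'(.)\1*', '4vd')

['4', 'v', 'd']

After group 1 captures some text, `\1` only succeeds where that same text appears again.
Matches: at [0:1] match '4', group 1 = '4'; at [1:2] match 'v', group 1 = 'v'; at [2:3] match 'd', group 1 = 'd'.
`findall` collects group 1 from each match (3 total).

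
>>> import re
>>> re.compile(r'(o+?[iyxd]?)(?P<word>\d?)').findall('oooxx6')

[('o', ''), ('o', ''), ('ox', '')]

Pattern: one or more of a literal 'o' (lazy), then optionally one of [iyxd] (captured); then optionally a digit (captured as 'word').
Matches: at [0:1] match 'o', groups = ('o', ''); at [1:2] match 'o', groups = ('o', ''); at [2:4] match 'ox', groups = ('ox', '').
Multiple groups make `findall` return tuples — one 2-tuple for each match.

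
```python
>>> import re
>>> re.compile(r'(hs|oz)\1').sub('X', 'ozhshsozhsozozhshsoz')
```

The backreference `\1` re-matches whatever the first group consumed, character for character.
Matches: at [2:6] → 'hshs'; at [10:14] → 'ozoz'; at [14:18] → 'hshs'.
`sub` substitutes 'X' at each match site.

'ozXozhsXXoz'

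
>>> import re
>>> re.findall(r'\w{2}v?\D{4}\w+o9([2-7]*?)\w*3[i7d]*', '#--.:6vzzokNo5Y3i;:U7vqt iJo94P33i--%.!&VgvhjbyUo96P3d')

['', '']

Pattern: exactly 2 of a word character, then optionally the literal 'v'; then exactly 4 of a non-digit; then one or more of a word character, then the literal 'o9'; then zero or more of a character in [2-7] (lazy) (captured); then zero or more of a word character, then a literal '3', then zero or more of one of [i7d].
With a single group, `findall` returns only what that group captured — 2 items.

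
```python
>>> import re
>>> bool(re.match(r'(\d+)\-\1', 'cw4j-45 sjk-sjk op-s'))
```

A backreference is literal: `\1` must see the identical characters the first group matched.
With `match`, the pattern is implicitly anchored at the beginning.
Here the string doesn't start with a match, so the call returns None, and `bool(None)` is False.

False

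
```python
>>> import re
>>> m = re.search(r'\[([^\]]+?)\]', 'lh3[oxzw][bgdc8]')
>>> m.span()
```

(3, 9)

`re.search` tries every starting position until one works.
The match spans [3:9] → '[oxzw]'.
Captured: group 1 = 'oxzw'.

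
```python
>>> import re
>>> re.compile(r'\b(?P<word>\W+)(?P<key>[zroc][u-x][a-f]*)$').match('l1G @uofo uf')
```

None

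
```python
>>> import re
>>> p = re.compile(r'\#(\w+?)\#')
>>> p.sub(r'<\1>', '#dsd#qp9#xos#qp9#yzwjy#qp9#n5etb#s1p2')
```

'<dsd>qp9<xos>qp9<yzwjy>qp9<n5etb>s1p2'

Matches: at [0:5] → '#dsd#'; at [8:13] → '#xos#'; at [16:23] → '#yzwjy#'; at [26:33] → '#n5etb#'.
`\1` in the replacement pulls in group 1's text for each match.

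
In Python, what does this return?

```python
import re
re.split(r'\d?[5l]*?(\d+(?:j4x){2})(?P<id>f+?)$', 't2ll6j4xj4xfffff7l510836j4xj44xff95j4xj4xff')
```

The pattern matches optionally a digit, then zero or more of one of [5l] (lazy); then one or more of a digit, then the literal 'j4x' repeated 2 times (captured); then one or more of a literal 'f' (lazy) (captured as 'id'); then anchored at the end.
With a capturing group present, the delimiter's captured portion is kept in the result list.

['t2ll6j4xj4xfffff7l510836j4xj44xff', '5j4xj4x', 'ff', '']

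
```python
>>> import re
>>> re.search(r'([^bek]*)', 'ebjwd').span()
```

This matches zero or more of any character except [bek] (captured).
The match spans [0:0] → ''.

(0, 0)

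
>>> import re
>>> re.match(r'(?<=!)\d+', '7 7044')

None

`re.match` only tries the pattern at the start of the string.
Here the pattern fails at index 0, so the call returns None.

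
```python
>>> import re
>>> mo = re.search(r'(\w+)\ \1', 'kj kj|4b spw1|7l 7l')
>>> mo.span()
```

`\1` has to match the exact text group 1 already captured.
Unlike `match`, `search` isn't anchored — it looks for the pattern anywhere in the string.
The match spans [0:5] → 'kj kj'.
Captured: group 1 = 'kj'.

(0, 5)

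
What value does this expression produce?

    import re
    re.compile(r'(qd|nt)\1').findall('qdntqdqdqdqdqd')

['qd', 'qd']

A backreference is literal: `\1` must see the identical characters the first group matched.
Matches: at [4:8] match 'qdqd', group 1 = 'qd'; at [8:12] match 'qdqd', group 1 = 'qd'.
Because there's exactly one group, `findall` drops the full match and keeps group 1 from each hit.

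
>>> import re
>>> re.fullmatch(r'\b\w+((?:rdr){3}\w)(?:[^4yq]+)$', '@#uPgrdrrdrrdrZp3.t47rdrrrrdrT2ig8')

For `fullmatch`, every character of the input must be accounted for by the pattern.
Here the string isn't matched end-to-end, so the call returns None.

None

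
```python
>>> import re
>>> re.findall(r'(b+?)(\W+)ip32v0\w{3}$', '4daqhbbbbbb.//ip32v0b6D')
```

[('bbbbbb', './/')]

This matches one or more of a literal 'b' (lazy) (captured); then one or more of a non-word character (captured); then the literal 'ip3', then the literal '2v0', then exactly 3 of a word character; then anchored at the end.
Scanning left to right: at [5:23] match 'bbbbbb.//ip32v0b6D', groups = ('bbbbbb', './/').
With 2 capturing groups, `findall` returns a 2-tuple per match.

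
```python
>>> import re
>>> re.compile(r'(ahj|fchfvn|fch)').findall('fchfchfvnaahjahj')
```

The regex engine tests alternatives in the order written; an earlier branch that matches wins even if a later one would match more.
One capturing group, so `findall` returns just the captured substring from each match — 4 in all.

['fch', 'fchfvn', 'ahj', 'ahj']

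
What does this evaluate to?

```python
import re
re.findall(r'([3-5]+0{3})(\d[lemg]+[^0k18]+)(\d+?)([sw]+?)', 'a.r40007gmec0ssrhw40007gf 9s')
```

[('4000', '7gmec', '0', 's'), ('4000', '7gf ', '9', 's')]

The `?` after the quantifier makes it lazy — it takes as little as possible before letting the rest of the pattern try.
Multiple groups make `findall` return tuples — one 4-tuple for each match.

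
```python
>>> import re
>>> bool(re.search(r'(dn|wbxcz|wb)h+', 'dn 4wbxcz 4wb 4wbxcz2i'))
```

False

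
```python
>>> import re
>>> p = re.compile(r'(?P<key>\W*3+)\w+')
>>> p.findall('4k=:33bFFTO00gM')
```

['=:33']

Pattern: zero or more of a non-word character, then one or more of a literal '3' (captured as 'key'); then one or more of a word character.
One capturing group, so `findall` returns just the captured substring from the one match — 1 in all.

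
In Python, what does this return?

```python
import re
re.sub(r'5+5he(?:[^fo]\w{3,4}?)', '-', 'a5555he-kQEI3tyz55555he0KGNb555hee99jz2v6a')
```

'a-I3tyz-b-z2v6a'

Because the quantifier is non-greedy, it stops expanding at the earliest point where the rest of the pattern can succeed.
Each match is replaced by '-'.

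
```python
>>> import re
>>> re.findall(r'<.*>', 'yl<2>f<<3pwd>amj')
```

No capturing groups, so `findall` returns the 1 full match string.

['<2>f<<3pwd>']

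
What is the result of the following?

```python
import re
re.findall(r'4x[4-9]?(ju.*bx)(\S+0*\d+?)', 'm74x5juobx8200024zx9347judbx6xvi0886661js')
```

Pattern: the literal '4x', then optionally a character in [4-9]; then the literal 'ju', then zero or more of any character, then the literal 'bx' (captured); then one or more of a non-whitespace character, then zero or more of a literal '0', then one or more of a digit (lazy) (captured).
Multiple groups make `findall` return tuples — one 2-tuple for the one match.

[('juobx8200024zx9347judbx', '6xvi0886661')]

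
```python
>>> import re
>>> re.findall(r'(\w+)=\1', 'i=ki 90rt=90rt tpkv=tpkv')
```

['90rt', 'tpkv']

A backreference is literal: `\1` must see the identical characters the first group matched.
With a single group, `findall` returns only what that group captured — 2 items.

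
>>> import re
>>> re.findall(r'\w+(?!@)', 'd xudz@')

['d', 'xud']

A negative assertion filters positions out without eating any characters.
Scanning left to right: at [0:1] → 'd'; at [2:5] → 'xud'.
Since nothing is captured, `findall` lists the 2 matched substrings directly.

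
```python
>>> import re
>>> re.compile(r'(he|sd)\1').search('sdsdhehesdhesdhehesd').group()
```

`\1` has to match the exact text group 1 already captured.
The match spans [0:4] → 'sdsd'.

'sdsd'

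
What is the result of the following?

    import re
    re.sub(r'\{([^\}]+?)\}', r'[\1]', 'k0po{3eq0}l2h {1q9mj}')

Matches: at [4:10] → '{3eq0}'; at [14:21] → '{1q9mj}'.
`\1` in the replacement pulls in group 1's text for each match.

'k0po[3eq0]l2h [1q9mj]'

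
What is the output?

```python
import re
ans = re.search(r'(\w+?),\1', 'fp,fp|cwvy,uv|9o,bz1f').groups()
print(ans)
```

The match spans [0:5] → 'fp,fp'.
Captured: group 1 = 'fp'.

('fp',)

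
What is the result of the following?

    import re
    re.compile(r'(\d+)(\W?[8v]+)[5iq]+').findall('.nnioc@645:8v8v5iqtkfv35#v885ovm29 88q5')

This matches one or more of a digit (captured); then optionally a non-word character, then one or more of one of [8v] (captured); then one or more of one of [5iq].
Walking the string: at [7:18] match '645:8v8v5iq', groups = ('645', ':8v8v'); at [22:29] match '35#v885', groups = ('35', '#v88'); at [32:39] match '29 88q5', groups = ('29', ' 88').
2 groups means each result is a tuple of 2 captured strings — 3 here.

[('645', ':8v8v'), ('35', '#v88'), ('29', ' 88')]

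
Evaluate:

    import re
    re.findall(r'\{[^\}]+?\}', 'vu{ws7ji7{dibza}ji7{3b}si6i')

['{ws7ji7{dibza}', '{3b}']

`findall` yields the raw match text (2 of them) because the pattern has no groups.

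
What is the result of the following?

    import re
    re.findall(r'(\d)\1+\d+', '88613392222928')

['8']

`\1` is not a pattern — it's the concrete string captured by group 1, re-applied verbatim.
Scanning left to right: at [0:14] match '88613392222928', group 1 = '8'.
With a single group, `findall` returns only what that group captured — 1 item.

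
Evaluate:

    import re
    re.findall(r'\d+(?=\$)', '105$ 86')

['105']

The positive lookaround only admits positions where the adjacent text matches; those characters stay outside the span.
Scanning left to right: at [0:3] → '105'.
With no groups in the pattern, `findall` gives back each whole match — 1 here.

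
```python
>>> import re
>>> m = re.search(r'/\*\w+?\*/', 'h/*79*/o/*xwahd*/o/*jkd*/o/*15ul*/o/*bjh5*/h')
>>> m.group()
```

'/*79*/'

The match spans [1:7] → '/*79*/'.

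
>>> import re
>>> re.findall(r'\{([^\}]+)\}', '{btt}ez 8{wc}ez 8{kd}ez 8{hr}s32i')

Matches: at [0:5] match '{btt}', group 1 = 'btt'; at [9:13] match '{wc}', group 1 = 'wc'; at [17:21] match '{kd}', group 1 = 'kd'; at [25:29] match '{hr}', group 1 = 'hr'.
With a single group, `findall` returns only what that group captured — 4 items.

['btt', 'wc', 'kd', 'hr']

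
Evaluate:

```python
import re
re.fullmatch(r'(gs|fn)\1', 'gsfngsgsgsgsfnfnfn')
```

None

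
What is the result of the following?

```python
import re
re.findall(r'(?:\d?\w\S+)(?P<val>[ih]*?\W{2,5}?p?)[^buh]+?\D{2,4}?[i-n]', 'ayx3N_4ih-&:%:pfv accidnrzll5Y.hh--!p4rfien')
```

This matches optionally a digit, then a word character, then one or more of a non-whitespace character (non-capturing group); then zero or more of one of [ih] (lazy), then 2 to 5 of a non-word character (lazy), then optionally the literal 'p' (captured as 'val'); then one or more of any character except [buh] (lazy), then 2 to 4 of a non-digit (lazy), then a character in [i-n].
Walking the string: at [0:22] match 'ayx3N_4ih-&:%:pfv acci', group 1 = '%:p'; at [22:41] match 'dnrzll5Y.hh--!p4rfi', group 1 = '-!p'.
One capturing group, so `findall` returns just the captured substring from each match — 2 in all.

['%:p', '-!p']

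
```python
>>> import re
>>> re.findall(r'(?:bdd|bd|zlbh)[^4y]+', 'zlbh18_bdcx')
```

['zlbh18_bdcx']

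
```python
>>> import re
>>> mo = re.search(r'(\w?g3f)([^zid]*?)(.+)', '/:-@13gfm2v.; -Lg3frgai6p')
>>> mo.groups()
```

('Lg3f', '', 'rgai6p')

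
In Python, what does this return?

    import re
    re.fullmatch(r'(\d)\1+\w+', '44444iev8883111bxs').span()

(0, 18)

A backreference is literal: `\1` must see the identical characters the first group matched.
`re.fullmatch` is like wrapping the pattern in `^…$` (in single-line mode).
The match spans [0:18] → '44444iev8883111bxs'.
Captured: group 1 = '4'.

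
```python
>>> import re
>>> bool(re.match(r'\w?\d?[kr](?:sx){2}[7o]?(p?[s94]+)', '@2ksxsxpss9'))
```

False

With `match`, the pattern is implicitly anchored at the beginning.
Here position 0 doesn't satisfy it, so the call returns None, and `bool(None)` is False.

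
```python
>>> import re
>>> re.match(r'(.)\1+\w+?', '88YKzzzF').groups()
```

('8',)

`\1` is not a pattern — it's the concrete string captured by group 1, re-applied verbatim.
With `match`, the pattern is implicitly anchored at the beginning.
The match spans [0:3] → '88Y'.
Captured: group 1 = '8'.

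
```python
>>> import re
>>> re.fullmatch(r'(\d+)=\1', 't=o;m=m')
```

`\1` has to match the exact text group 1 already captured.
`re.fullmatch` is like wrapping the pattern in `^…$` (in single-line mode).
Here the pattern can't cover the whole string, so the call returns None.

None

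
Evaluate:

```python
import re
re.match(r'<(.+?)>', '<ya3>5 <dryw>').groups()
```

`re.match` won't scan ahead — the pattern has to work from the very first character.
The match spans [0:5] → '<ya3>'.
Captured: group 1 = 'ya3'.

('ya3',)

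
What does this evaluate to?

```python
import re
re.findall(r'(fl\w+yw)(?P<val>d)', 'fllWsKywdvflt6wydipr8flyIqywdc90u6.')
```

[('fllWsKywdvflt6wydipr8flyIqyw', 'd')]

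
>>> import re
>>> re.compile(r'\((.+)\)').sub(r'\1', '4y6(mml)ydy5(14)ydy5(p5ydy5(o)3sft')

'4y6mml)ydy5(14)ydy5(p5ydy5(o3sft'

The replacement refers to a captured group, so each match is rewritten using its own captured text.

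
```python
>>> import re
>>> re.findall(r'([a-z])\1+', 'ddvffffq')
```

['d', 'f']

After group 1 captures some text, `\1` only succeeds where that same text appears again.
Because there's exactly one group, `findall` drops the full match and keeps group 1 from each hit.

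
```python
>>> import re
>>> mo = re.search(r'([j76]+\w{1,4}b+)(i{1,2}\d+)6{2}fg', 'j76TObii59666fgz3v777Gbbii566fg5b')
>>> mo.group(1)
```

'j76TOb'

This matches one or more of one of [j76], then 1 to 4 of a word character, then one or more of the literal 'b' (captured); then 1 to 2 of the literal 'i', then one or more of a digit (captured); then exactly 2 of the literal '6', then the literal 'fg'.
`search` walks the string left to right and returns the first match it finds.
The match spans [0:15] → 'j76TObii59666fg'.
Captured: group 1 = 'j76TOb', group 2 = 'ii596'.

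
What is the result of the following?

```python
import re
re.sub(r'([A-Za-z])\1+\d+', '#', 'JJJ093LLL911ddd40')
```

'###'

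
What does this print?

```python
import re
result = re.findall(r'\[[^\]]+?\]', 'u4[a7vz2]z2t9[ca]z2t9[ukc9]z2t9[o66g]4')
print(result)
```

Scanning left to right: at [2:9] → '[a7vz2]'; at [13:17] → '[ca]'; at [21:27] → '[ukc9]'; at [31:37] → '[o66g]'.
With no groups in the pattern, `findall` gives back each whole match — 4 here.

['[a7vz2]', '[ca]', '[ukc9]', '[o66g]']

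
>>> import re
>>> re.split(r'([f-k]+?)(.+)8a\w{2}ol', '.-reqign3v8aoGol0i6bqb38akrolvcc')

The pattern matches one or more of a character in [f-k] (lazy) (captured); then one or more of any character (captured); then the literal '8a', then exactly 2 of a word character, then the literal 'ol'.
The `?` after the quantifier makes it lazy — it takes as little as possible before letting the rest of the pattern try.
Matches to split on: at [5:29] → 'ign3v8aoGol0i6bqb38akrol'.
With a capturing group present, the delimiter's captured portion is kept in the result list.

['.-req', 'i', 'gn3v8aoGol0i6bqb3', 'vcc']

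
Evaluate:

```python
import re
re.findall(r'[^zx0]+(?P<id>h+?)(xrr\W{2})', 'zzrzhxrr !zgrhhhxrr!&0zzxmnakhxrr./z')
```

With 2 capturing groups, `findall` returns a 2-tuple per match.

[('h', 'xrr!&'), ('h', 'xrr./')]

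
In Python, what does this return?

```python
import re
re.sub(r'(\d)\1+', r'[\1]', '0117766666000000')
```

'0[1][7][6][0]'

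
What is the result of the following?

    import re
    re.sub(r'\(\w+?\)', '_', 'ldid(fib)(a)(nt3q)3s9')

Each match is replaced by '_'.

'ldid___3s9'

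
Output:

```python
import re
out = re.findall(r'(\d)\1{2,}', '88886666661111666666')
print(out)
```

The backreference `\1` re-matches whatever the first group consumed, character for character.
Walking the string: at [0:4] match '8888', group 1 = '8'; at [4:10] match '666666', group 1 = '6'; at [10:14] match '1111', group 1 = '1'; at [14:20] match '666666', group 1 = '6'.
With a single group, `findall` returns only what that group captured — 4 items.

['8', '6', '1', '6']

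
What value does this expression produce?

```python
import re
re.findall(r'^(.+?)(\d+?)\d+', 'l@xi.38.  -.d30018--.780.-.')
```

[('l@xi.', '3')]

Because the quantifier is non-greedy, it stops expanding at the earliest point where the rest of the pattern can succeed.
`findall` packs the 2 group values into a tuple for every match.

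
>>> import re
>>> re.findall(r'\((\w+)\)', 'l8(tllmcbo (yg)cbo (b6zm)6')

['yg', 'b6zm']

Matches: at [11:15] match '(yg)', group 1 = 'yg'; at [19:25] match '(b6zm)', group 1 = 'b6zm'.
`findall` collects group 1 from each match (2 total).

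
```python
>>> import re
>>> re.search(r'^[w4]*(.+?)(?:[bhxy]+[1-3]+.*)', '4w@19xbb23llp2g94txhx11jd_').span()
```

(0, 26)

This matches anchored at the start of the string; then zero or more of one of [w4]; then one or more of any character (lazy) (captured); then one or more of one of [bhxy], then one or more of a character in [1-3], then zero or more of any character (non-capturing group).
`search` walks the string left to right and returns the first match it finds.
The match spans [0:26] → '4w@19xbb23llp2g94txhx11jd_'.
Captured: group 1 = '@19'.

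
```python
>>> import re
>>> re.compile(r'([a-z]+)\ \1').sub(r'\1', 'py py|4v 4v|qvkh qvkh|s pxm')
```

A backreference is literal: `\1` must see the identical characters the first group matched.
Matches: at [0:5] → 'py py'; at [12:21] → 'qvkh qvkh'.
Each match is replaced using the text its own group 1 captured.

'py|4v 4v|qvkh|s pxm'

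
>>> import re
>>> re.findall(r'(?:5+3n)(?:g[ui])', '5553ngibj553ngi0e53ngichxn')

['5553ngi', '553ngi', '53ngi']

`findall` yields the raw match text (3 of them) because the pattern has no groups.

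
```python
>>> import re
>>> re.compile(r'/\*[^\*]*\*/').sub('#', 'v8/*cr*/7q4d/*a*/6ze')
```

Matches: at [2:8] → '/*cr*/'; at [12:17] → '/*a*/'.
Every occurrence is swapped for '#'.

'v8#7q4d#6ze'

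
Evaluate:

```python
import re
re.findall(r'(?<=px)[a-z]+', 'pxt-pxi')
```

The `(?=…)`/`(?<=…)` assertion just peeks at neighbouring text; it doesn't advance the match position.
Since nothing is captured, `findall` lists the 2 matched substrings directly.

['t', 'i']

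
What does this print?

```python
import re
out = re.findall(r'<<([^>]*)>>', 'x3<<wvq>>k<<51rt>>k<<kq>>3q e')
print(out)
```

['wvq', '51rt', 'kq']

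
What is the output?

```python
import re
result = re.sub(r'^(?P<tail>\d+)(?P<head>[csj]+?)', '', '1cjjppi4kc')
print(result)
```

jjppi4kc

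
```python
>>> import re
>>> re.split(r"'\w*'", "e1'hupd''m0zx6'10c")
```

['e1', '', '10c']

Each match becomes a cut point; 3 segments remain.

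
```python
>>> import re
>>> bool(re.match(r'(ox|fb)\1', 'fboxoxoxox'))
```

False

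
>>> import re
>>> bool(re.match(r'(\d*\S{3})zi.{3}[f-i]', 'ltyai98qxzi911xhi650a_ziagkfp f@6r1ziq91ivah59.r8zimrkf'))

With `match`, the pattern is implicitly anchored at the beginning.
Here the pattern fails at index 0, so the call returns None, and `bool(None)` is False.

False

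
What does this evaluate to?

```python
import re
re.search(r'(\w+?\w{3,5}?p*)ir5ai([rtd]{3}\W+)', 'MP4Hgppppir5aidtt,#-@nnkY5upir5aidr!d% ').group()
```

The pattern matches one or more of a word character (lazy), then 3 to 5 of a word character (lazy), then zero or more of a literal 'p' (captured); then the literal 'ir', then the literal '5ai'; then exactly 3 of one of [rtd], then one or more of a non-word character (captured).
`re.search` tries every starting position until one works.
The match spans [0:21] → 'MP4Hgppppir5aidtt,#-@'.
Captured: group 1 = 'MP4Hgpppp', group 2 = 'dtt,#-@'.

'MP4Hgppppir5aidtt,#-@'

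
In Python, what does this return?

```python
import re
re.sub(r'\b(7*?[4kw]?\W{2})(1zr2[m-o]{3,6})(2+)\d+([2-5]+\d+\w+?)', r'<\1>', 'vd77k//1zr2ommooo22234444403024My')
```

'vd77k<//>y'

Pattern: a word boundary (`\b`, zero-width); then zero or more of a literal '7' (lazy), then optionally one of [4kw], then exactly 2 of a non-word character (captured); then the literal '1z', then the literal 'r2', then 3 to 6 of a character in [m-o] (captured); then one or more of a literal '2' (captured); then one or more of a digit; then one or more of a character in [2-5], then one or more of a digit, then one or more of a word character (lazy) (captured).
Matches: at [5:32] → '//1zr2ommooo22234444403024M'.
`\1` in the replacement pulls in group 1's text for each match.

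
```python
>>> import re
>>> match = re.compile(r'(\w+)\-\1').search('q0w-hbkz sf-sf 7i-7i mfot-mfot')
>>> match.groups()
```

The match spans [9:14] → 'sf-sf'.
Captured: group 1 = 'sf'.

('sf',)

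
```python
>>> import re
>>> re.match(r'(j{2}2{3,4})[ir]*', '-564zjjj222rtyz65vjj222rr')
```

`re.match` only tries the pattern at the start of the string.
Here the string doesn't start with a match, so the call returns None.

None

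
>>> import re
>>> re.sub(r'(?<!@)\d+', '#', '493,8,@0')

'#,#,@0'

The negative lookahead/lookbehind blocks any match where the forbidden context is present.
Every occurrence is swapped for '#'.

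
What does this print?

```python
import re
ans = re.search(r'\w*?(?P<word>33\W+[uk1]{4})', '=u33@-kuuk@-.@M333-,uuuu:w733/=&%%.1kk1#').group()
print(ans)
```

u33@-kuuk

The match spans [1:10] → 'u33@-kuuk'.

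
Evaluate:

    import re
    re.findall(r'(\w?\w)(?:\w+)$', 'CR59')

The pattern matches optionally a word character, then a word character (captured); then one or more of a word character (non-capturing group); then anchored at the end.
Matches: at [0:4] match 'CR59', group 1 = 'CR'.
With a single group, `findall` returns only what that group captured — 1 item.

['CR']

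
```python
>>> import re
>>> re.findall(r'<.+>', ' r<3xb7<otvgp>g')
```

`findall` yields the raw match text (1 of them) because the pattern has no groups.

['<3xb7<otvgp>']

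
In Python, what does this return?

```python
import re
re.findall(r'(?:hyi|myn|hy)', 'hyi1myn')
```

['hyi', 'myn']

`|` is ordered: at each position the engine commits to the first alternative that works.
Scanning left to right: at [0:3] → 'hyi'; at [4:7] → 'myn'.
With no groups in the pattern, `findall` gives back each whole match — 2 here.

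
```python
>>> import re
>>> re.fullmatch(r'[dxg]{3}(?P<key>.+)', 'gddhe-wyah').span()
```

(0, 10)

This matches exactly 3 of one of [dxg]; then one or more of any character (captured as 'key').
`re.fullmatch` requires the pattern to consume the entire string.
The match spans [0:10] → 'gddhe-wyah'.
Captured: group 1 = 'he-wyah'.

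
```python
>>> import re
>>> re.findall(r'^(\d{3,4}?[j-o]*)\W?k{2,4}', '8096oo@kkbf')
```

['8096oo']

This matches anchored at the start of the string; then 3 to 4 of a digit (lazy), then zero or more of a character in [j-o] (captured); then optionally a non-word character, then 2 to 4 of the literal 'k'.
Matches: at [0:9] match '8096oo@kk', group 1 = '8096oo'.
Because there's exactly one group, `findall` drops the full match and keeps group 1 from the one hit.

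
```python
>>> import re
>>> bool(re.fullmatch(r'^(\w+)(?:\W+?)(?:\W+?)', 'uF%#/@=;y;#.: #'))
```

False

`fullmatch` succeeds only if the pattern covers the string from start to end.
Here the pattern can't cover the whole string, so the call returns None, and `bool(None)` is False.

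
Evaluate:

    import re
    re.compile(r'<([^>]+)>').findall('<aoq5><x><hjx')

Scanning left to right: at [0:6] match '<aoq5>', group 1 = 'aoq5'; at [6:9] match '<x>', group 1 = 'x'.
With a single group, `findall` returns only what that group captured — 2 items.

['aoq5', 'x']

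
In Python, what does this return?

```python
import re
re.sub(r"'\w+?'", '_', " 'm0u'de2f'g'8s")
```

Matches: at [1:6] → "'m0u'"; at [10:13] → "'g'".
Every occurrence is swapped for '_'.

' _de2f_8s'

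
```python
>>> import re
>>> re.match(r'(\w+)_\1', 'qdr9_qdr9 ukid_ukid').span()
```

(0, 9)

With `match`, the pattern is implicitly anchored at the beginning.
The match spans [0:9] → 'qdr9_qdr9'.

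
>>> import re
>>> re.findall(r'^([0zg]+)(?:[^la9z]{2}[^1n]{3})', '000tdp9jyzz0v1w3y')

This matches anchored at the start of the string; then one or more of one of [0zg] (captured); then exactly 2 of any character except [la9z], then exactly 3 of any character except [1n] (non-capturing group).
Matches: at [0:8] match '000tdp9j', group 1 = '000'.
`findall` collects group 1 from the one match (1 total).

['000']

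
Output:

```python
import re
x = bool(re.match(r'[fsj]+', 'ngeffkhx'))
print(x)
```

False

`re.match` won't scan ahead — the pattern has to work from the very first character.
Here the pattern fails at index 0, so the call returns None, and `bool(None)` is False.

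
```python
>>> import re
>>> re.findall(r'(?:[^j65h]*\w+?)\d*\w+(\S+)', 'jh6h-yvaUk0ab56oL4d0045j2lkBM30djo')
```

['-yvaUk0ab56oL4d0045j2lkBM30djo']

Pattern: zero or more of any character except [j65h], then one or more of a word character (lazy) (non-capturing group); then zero or more of a digit, then one or more of a word character; then one or more of a non-whitespace character (captured).
Scanning left to right: at [0:34] match 'jh6h-yvaUk0ab56oL4d0045j2lkBM30djo', group 1 = '-yvaUk0ab56oL4d0045j2lkBM30djo'.
Because there's exactly one group, `findall` drops the full match and keeps group 1 from the one hit.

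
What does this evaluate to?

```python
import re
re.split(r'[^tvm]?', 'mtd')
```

['', 'm', 't', '', '']

The pattern matches optionally any character except [tvm].
`split` removes every match and returns the 5 fragments in between.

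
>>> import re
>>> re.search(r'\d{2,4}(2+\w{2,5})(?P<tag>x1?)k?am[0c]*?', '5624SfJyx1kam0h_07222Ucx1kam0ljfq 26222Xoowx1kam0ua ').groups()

('24SfJy', 'x1')

The match spans [0:13] → '5624SfJyx1kam'.
Captured: group 1 = '24SfJy', group 2 = 'x1'.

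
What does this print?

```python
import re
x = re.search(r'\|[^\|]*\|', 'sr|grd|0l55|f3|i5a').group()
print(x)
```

The match spans [2:7] → '|grd|'.

|grd|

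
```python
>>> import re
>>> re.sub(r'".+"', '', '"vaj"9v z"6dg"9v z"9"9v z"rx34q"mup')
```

Matches: at [0:32] → '"vaj"9v z"6dg"9v z"9"9v z"rx34q"'.
Every occurrence is swapped for ''.

'mup'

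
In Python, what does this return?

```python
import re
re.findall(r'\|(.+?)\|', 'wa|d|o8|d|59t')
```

['d', 'd']

With the lazy modifier that quantifier settles for the fewest repetitions that let the rest of the pattern succeed (the atoms after it are unaffected and can still be greedy).
`findall` collects group 1 from each match (2 total).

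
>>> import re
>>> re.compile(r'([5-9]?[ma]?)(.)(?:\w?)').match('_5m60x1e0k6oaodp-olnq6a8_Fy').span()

(0, 2)

This matches optionally a character in [5-9], then optionally one of [ma] (captured); then any character (captured); then optionally a word character (non-capturing group).
With `match`, the pattern is implicitly anchored at the beginning.
The match spans [0:2] → '_5'.
Captured: group 1 = '', group 2 = '_'.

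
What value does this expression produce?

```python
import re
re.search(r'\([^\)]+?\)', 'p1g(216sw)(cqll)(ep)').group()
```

The match spans [3:10] → '(216sw)'.

'(216sw)'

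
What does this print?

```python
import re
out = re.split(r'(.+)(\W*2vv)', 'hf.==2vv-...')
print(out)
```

['', 'hf.==', '2vv', '-...']

Pattern: one or more of any character (captured); then zero or more of a non-word character, then the literal '2vv' (captured).
With a capturing group present, the delimiter's captured portion is kept in the result list.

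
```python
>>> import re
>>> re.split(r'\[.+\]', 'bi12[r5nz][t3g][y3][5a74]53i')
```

['bi12', '53i']

Matches to split on: at [4:25] → '[r5nz][t3g][y3][5a74]'.
The string is cut at each match, leaving 2 pieces.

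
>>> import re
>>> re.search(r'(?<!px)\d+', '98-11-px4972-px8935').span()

Because the assertion is negative and zero-width, positions next to the forbidden text are skipped.
The match spans [0:2] → '98'.

(0, 2)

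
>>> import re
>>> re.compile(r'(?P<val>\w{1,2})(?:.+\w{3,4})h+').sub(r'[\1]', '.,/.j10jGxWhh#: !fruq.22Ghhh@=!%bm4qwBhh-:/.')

The pattern matches 1 to 2 of a word character (captured as 'val'); then one or more of any character, then 3 to 4 of a word character (non-capturing group); then one or more of a literal 'h'.
Each match is replaced using the text its own group 1 captured.

'.,/.[j1]-:/.'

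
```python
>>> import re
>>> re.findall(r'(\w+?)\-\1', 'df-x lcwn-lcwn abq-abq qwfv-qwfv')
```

The backreference `\1` re-matches whatever the first group consumed, character for character.
Walking the string: at [5:14] match 'lcwn-lcwn', group 1 = 'lcwn'; at [15:22] match 'abq-abq', group 1 = 'abq'; at [23:32] match 'qwfv-qwfv', group 1 = 'qwfv'.
Because there's exactly one group, `findall` drops the full match and keeps group 1 from each hit.

['lcwn', 'abq', 'qwfv']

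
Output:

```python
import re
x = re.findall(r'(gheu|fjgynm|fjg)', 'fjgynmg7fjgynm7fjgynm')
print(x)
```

Alternation tries branches left to right and keeps the first one that lets the overall match succeed at that position.
`findall` collects group 1 from each match (3 total).

['fjgynm', 'fjgynm', 'fjgynm']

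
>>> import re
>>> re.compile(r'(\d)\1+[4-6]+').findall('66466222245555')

After group 1 captures some text, `\1` only succeeds where that same text appears again.
Matches: at [0:5] match '66466', group 1 = '6'; at [5:14] match '222245555', group 1 = '2'.
`findall` collects group 1 from each match (2 total).

['6', '2']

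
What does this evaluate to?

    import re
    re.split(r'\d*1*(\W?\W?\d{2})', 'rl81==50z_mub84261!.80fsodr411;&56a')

['rl', '==50', 'z_mub', '!.80', 'fsodr', ';&56', 'a']

Pattern: zero or more of a digit, then zero or more of the literal '1'; then optionally a non-word character, then optionally a non-word character, then exactly 2 of a digit (captured).
Matches to split on: at [2:8] → '81==50'; at [13:22] → '84261!.80'; at [27:34] → '411;&56'.
With a capturing group present, the delimiter's captured portion is kept in the result list.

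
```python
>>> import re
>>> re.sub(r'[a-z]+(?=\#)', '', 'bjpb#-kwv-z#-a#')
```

'#-kwv-#-#'

The `(?=…)`/`(?<=…)` assertion just peeks at neighbouring text; it doesn't advance the match position.
`sub` substitutes '' at each match site.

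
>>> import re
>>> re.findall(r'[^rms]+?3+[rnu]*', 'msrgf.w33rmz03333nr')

['gf.w33r', 'z03333nr']

Pattern: one or more of any character except [rms] (lazy); then one or more of a literal '3', then zero or more of one of [rnu].
Matches: at [3:10] → 'gf.w33r'; at [11:19] → 'z03333nr'.
With no groups in the pattern, `findall` gives back each whole match — 2 here.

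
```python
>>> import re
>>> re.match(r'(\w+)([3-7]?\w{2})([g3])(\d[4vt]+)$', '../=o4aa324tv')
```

`re.match` won't scan ahead — the pattern has to work from the very first character.
Here the pattern fails at index 0, so the call returns None.

None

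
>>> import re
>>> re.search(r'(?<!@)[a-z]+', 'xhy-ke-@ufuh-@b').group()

'xhy'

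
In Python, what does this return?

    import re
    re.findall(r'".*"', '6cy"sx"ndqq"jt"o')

['"sx"ndqq"jt"']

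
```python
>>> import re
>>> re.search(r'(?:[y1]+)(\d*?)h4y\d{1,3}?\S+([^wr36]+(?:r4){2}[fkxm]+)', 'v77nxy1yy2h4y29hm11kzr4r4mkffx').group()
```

The pattern matches one or more of one of [y1] (non-capturing group); then zero or more of a digit (lazy) (captured); then the literal 'h4y', then 1 to 3 of a digit (lazy), then one or more of a non-whitespace character; then one or more of any character except [wr36], then the literal 'r4' repeated 2 times, then one or more of one of [fkxm] (captured).
The match spans [5:30] → 'y1yy2h4y29hm11kzr4r4mkffx'.

'y1yy2h4y29hm11kzr4r4mkffx'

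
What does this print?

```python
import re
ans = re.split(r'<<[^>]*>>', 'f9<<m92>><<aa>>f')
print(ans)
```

Matches to split on: at [2:9] → '<<m92>>'; at [9:15] → '<<aa>>'.
Each match becomes a cut point; 3 segments remain.

['f9', '', 'f']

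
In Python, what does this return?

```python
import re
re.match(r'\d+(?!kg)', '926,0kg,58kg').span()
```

`(?!…)`/`(?<!…)` only lets a position through if the neighbouring text does NOT match; no characters are consumed.
`re.match` only tries the pattern at the start of the string.
The match spans [0:3] → '926'.

(0, 3)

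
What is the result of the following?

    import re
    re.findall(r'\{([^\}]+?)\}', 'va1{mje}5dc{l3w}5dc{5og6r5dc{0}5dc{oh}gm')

['mje', 'l3w', '5og6r5dc{0', 'oh']

Matches: at [3:8] match '{mje}', group 1 = 'mje'; at [11:16] match '{l3w}', group 1 = 'l3w'; at [19:31] match '{5og6r5dc{0}', group 1 = '5og6r5dc{0'; at [34:38] match '{oh}', group 1 = 'oh'.
With a single group, `findall` returns only what that group captured — 4 items.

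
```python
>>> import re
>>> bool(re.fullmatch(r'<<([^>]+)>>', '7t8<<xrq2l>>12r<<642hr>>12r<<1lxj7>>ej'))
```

False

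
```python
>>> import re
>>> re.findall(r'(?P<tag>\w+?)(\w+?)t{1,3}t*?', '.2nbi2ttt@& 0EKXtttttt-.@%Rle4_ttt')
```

This matches one or more of a word character (lazy) (captured as 'tag'); then one or more of a word character (lazy) (captured); then 1 to 3 of a literal 't', then zero or more of the literal 't' (lazy).
Multiple groups make `findall` return tuples — one 2-tuple for each match.

[('2', 'nbi2'), ('0', 'EKX'), ('t', 't'), ('R', 'le4_')]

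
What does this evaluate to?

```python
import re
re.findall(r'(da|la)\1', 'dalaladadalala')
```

`\1` is not a pattern — it's the concrete string captured by group 1, re-applied verbatim.
Matches: at [2:6] match 'lala', group 1 = 'la'; at [6:10] match 'dada', group 1 = 'da'; at [10:14] match 'lala', group 1 = 'la'.
One capturing group, so `findall` returns just the captured substring from each match — 3 in all.

['la', 'da', 'la']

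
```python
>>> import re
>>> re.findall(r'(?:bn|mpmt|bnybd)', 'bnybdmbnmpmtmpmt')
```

['bn', 'bn', 'mpmt', 'mpmt']

Alternation isn't longest-match — the leftmost alternative that fits at this position is chosen.
No capturing groups, so `findall` returns the 4 full match strings.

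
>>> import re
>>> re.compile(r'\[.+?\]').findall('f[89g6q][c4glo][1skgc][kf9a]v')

With the lazy modifier that quantifier settles for the fewest repetitions that let the rest of the pattern succeed (the atoms after it are unaffected and can still be greedy).
`findall` yields the raw match text (4 of them) because the pattern has no groups.

['[89g6q]', '[c4glo]', '[1skgc]', '[kf9a]']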